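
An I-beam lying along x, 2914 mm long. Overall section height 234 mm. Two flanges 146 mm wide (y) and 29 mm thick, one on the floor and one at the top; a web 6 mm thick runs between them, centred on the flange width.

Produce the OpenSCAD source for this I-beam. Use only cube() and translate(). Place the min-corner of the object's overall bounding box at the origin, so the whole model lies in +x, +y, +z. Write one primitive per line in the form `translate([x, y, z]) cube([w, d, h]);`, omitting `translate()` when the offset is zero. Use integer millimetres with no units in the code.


cube([2914, 146, 29]);
translate([0, 70, 29]) cube([2914, 6, 176]);
translate([0, 0, 205]) cube([2914, 146, 29]);


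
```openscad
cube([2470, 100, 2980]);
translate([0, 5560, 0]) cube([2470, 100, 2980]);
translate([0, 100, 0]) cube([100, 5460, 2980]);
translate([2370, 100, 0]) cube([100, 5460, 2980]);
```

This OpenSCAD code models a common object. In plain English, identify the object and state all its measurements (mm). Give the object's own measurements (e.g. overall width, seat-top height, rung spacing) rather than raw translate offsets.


The wall frame of a small rectangular building: four walls, each 2980 mm tall and 100 mm thick, enclosing a footprint 2470 mm (x) by 5660 mm (y) outside-to-outside, with no floor or roof. The front and back walls (the −y and +y sides) span the full width; the two side walls fit between them.


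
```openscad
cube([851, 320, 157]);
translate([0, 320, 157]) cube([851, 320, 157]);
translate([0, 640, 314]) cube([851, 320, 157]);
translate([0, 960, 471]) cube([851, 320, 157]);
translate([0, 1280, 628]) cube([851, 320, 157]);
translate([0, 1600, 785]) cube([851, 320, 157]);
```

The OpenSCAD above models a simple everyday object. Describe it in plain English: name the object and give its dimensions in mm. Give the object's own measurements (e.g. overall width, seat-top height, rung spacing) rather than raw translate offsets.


A straight staircase of 6 solid steps. Each step is 851 mm wide (x), 320 mm deep (y, the going) and 157 mm tall (the rise). The first step rests on the floor; each subsequent step sits one going further in +y and one rise higher in +z, directly behind and above the previous step with no overlap.


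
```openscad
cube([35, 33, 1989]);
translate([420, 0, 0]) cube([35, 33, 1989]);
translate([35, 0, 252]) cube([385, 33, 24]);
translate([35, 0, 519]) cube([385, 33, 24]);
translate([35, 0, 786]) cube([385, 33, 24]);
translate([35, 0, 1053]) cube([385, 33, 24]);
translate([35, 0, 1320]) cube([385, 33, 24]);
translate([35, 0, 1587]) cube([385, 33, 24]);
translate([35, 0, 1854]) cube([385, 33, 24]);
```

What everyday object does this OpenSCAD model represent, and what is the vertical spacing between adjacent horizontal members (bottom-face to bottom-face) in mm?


A ladder. The rung spacing is 267 mm.

Two tall 35×33 posts with 7 short bars between them — a ladder. Adjacent rungs sit at z = 252 and z = 519, so the spacing is 519 − 252 = 267 mm.


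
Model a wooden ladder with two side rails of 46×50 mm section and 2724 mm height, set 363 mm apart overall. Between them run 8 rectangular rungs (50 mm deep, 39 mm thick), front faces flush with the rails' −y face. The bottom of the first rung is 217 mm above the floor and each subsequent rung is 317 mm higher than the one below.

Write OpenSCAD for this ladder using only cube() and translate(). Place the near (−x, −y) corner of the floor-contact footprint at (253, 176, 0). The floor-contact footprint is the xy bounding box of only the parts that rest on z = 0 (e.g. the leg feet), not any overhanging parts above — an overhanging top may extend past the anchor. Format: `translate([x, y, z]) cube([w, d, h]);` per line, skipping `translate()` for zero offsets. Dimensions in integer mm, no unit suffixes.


translate([253, 176, 0]) cube([46, 50, 2724]);
translate([570, 176, 0]) cube([46, 50, 2724]);
translate([299, 176, 217]) cube([271, 50, 39]);
translate([299, 176, 534]) cube([271, 50, 39]);
translate([299, 176, 851]) cube([271, 50, 39]);
translate([299, 176, 1168]) cube([271, 50, 39]);
translate([299, 176, 1485]) cube([271, 50, 39]);
translate([299, 176, 1802]) cube([271, 50, 39]);
translate([299, 176, 2119]) cube([271, 50, 39]);
translate([299, 176, 2436]) cube([271, 50, 39]);


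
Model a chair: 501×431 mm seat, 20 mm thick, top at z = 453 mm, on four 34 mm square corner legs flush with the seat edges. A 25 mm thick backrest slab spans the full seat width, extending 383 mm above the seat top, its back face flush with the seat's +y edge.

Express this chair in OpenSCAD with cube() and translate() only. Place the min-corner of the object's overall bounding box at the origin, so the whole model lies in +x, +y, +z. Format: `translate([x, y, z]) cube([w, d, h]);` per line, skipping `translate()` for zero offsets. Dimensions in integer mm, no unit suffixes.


translate([0, 0, 433]) cube([501, 431, 20]);
cube([34, 34, 433]);
translate([467, 0, 0]) cube([34, 34, 433]);
translate([0, 397, 0]) cube([34, 34, 433]);
translate([467, 397, 0]) cube([34, 34, 433]);
translate([0, 406, 453]) cube([501, 25, 383]);


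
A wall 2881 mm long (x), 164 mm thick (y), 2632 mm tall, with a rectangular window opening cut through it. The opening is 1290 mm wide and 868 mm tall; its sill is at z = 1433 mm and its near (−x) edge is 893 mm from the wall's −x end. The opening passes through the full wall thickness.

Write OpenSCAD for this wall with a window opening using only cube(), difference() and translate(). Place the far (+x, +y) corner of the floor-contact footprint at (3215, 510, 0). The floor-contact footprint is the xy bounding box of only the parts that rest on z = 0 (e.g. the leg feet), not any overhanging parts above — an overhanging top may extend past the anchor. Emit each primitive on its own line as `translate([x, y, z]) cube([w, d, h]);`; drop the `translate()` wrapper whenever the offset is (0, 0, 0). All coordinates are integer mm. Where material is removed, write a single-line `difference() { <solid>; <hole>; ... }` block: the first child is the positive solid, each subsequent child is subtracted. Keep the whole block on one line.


difference() { translate([334, 346, 0]) cube([2881, 164, 2632]); translate([1227, 346, 1433]) cube([1290, 164, 868]); }


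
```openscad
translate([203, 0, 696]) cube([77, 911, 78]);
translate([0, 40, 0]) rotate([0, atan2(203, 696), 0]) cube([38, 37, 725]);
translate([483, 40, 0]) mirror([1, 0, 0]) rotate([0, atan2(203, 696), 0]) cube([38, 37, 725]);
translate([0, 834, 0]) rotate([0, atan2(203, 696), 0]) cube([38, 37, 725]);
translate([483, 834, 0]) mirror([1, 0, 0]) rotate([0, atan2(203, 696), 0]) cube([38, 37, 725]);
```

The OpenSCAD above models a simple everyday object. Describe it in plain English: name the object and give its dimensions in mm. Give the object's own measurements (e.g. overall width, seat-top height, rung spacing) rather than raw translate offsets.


A sawhorse. A 77×911×78 mm beam (x, y, z) sits on two A-frame leg pairs. Each pair is two raked legs of 38×37 mm section (37 mm along y) splaying symmetrically in x. Each leg rises 696 mm vertically over 203 mm of horizontal reach and is 725 mm long along its own axis. Every leg's outer bottom edge rests on the floor and its outer top edge meets a bottom edge of the beam — the left legs (tilting toward +x) meet the beam's −x bottom edge, the right legs (their mirror images, tilting toward −x) meet its +x bottom edge — so the leg tops tuck under the beam, the beam's underside is 696 mm above the floor, and the feet are 483 mm apart outside-to-outside with the beam centred between them. The two leg pairs are set in 40 mm from either end of the beam.


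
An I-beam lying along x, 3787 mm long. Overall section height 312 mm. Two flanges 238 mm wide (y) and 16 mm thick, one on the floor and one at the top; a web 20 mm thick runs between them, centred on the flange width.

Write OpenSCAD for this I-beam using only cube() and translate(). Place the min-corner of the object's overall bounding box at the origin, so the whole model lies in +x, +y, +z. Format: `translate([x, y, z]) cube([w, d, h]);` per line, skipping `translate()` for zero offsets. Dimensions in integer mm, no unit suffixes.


cube([3787, 238, 16]);
translate([0, 109, 16]) cube([3787, 20, 280]);
translate([0, 0, 296]) cube([3787, 238, 16]);


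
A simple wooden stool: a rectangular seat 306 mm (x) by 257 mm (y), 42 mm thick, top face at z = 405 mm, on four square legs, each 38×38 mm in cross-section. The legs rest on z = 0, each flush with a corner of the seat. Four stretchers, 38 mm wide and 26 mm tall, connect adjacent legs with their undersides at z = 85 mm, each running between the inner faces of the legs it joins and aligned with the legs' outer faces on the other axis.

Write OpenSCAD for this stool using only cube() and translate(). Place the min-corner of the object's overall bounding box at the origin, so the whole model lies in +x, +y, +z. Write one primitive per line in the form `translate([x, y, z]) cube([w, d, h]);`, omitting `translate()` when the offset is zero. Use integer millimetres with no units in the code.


translate([0, 0, 363]) cube([306, 257, 42]);
cube([38, 38, 363]);
translate([268, 0, 0]) cube([38, 38, 363]);
translate([0, 219, 0]) cube([38, 38, 363]);
translate([268, 219, 0]) cube([38, 38, 363]);
translate([38, 0, 85]) cube([230, 38, 26]);
translate([38, 219, 85]) cube([230, 38, 26]);
translate([0, 38, 85]) cube([38, 181, 26]);
translate([268, 38, 85]) cube([38, 181, 26]);


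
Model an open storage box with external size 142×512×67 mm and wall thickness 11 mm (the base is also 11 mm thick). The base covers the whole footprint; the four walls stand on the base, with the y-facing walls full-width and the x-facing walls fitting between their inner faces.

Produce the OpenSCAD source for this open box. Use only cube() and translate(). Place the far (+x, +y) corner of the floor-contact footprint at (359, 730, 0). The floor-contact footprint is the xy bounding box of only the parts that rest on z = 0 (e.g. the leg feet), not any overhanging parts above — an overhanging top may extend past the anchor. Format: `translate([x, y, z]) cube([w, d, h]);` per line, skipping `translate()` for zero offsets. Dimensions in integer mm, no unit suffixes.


translate([217, 218, 0]) cube([142, 512, 11]);
translate([217, 218, 11]) cube([142, 11, 56]);
translate([217, 719, 11]) cube([142, 11, 56]);
translate([217, 229, 11]) cube([11, 490, 56]);
translate([348, 229, 11]) cube([11, 490, 56]);


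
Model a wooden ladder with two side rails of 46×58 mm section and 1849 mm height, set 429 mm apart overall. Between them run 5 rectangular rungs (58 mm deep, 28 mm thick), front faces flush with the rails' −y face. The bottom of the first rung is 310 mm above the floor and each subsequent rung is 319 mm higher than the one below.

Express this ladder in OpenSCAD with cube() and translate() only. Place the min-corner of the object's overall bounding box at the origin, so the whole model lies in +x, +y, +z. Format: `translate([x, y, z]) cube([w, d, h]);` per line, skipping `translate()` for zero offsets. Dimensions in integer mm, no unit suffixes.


// rung span = 429 - 2*46 = 337
// rung[k] z = 310 + k*319
cube([46, 58, 1849]);
translate([383, 0, 0]) cube([46, 58, 1849]);
translate([46, 0, 310]) cube([337, 58, 28]);
translate([46, 0, 629]) cube([337, 58, 28]);
translate([46, 0, 948]) cube([337, 58, 28]);
translate([46, 0, 1267]) cube([337, 58, 28]);
translate([46, 0, 1586]) cube([337, 58, 28]);


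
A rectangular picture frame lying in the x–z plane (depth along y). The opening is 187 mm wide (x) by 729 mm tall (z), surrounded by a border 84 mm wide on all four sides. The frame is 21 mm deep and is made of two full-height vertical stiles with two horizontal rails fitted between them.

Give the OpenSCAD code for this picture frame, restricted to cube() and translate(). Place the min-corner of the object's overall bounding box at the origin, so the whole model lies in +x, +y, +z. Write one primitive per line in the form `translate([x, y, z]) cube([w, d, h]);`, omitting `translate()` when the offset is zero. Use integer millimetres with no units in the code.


cube([84, 21, 897]);
translate([271, 0, 0]) cube([84, 21, 897]);
translate([84, 0, 0]) cube([187, 21, 84]);
translate([84, 0, 813]) cube([187, 21, 84]);


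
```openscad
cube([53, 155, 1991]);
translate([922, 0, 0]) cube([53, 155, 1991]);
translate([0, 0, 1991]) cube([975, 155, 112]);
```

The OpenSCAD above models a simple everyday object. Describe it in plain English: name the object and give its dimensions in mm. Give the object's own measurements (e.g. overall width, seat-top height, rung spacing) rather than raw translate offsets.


A door frame. The clear opening is 869 mm wide and 1991 mm high. Two 53 mm wide jambs, 155 mm deep, stand either side of the opening from the floor to the top of the opening. A 112 mm thick head sits across the top of both jambs, spanning the full outside width of the frame.


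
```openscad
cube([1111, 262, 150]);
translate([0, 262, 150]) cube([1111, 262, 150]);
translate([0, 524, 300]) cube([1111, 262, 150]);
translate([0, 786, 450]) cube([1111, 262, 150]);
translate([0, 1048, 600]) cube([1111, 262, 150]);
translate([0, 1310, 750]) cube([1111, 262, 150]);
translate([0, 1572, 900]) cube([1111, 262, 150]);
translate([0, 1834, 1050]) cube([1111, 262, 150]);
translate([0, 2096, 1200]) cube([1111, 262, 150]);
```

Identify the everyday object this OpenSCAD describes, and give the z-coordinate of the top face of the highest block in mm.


A staircase. The total rise is 1350 mm.

9 identical blocks, each offset up and back from the previous — a staircase. Each step is 150 mm tall and there are 9 of them, so the total rise is 9 × 150 = 1350 mm.


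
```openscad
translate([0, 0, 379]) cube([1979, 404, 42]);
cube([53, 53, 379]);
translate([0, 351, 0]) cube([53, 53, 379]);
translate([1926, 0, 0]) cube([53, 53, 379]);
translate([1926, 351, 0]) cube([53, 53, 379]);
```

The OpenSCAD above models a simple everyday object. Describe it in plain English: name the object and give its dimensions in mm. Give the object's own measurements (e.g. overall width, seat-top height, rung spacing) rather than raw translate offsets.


A long wooden bench with a 1979 mm (x) × 404 mm (y) seat, 42 mm thick, its top surface 421 mm above the floor. Four 53 mm square legs at the seat corners, flush with the edges, run from z = 0 to the seat underside.


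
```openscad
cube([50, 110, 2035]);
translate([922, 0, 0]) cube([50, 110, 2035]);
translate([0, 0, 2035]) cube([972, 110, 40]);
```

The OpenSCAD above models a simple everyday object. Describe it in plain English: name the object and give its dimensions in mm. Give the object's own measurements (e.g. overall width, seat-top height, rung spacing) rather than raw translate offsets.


A door frame. The clear opening is 872 mm wide and 2035 mm high. Two 50 mm wide jambs, 110 mm deep, stand either side of the opening from the floor to the top of the opening. A 40 mm thick head sits across the top of both jambs, spanning the full outside width of the frame.


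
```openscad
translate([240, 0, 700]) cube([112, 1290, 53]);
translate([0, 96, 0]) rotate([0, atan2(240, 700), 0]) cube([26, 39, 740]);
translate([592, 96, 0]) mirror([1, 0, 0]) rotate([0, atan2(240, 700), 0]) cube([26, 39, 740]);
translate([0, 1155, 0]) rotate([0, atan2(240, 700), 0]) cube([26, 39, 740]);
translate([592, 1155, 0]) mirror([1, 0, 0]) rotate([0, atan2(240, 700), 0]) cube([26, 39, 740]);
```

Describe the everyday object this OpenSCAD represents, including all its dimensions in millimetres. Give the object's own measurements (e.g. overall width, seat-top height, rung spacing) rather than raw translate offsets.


A sawhorse. A 112×1290×53 mm beam (x, y, z) sits on two A-frame leg pairs. Each pair is two raked legs of 26×39 mm section (39 mm along y) splaying symmetrically in x. Each leg rises 700 mm vertically over 240 mm of horizontal reach and is 740 mm long along its own axis. Every leg's outer bottom edge rests on the floor and its outer top edge meets a bottom edge of the beam — the left legs (tilting toward +x) meet the beam's −x bottom edge, the right legs (their mirror images, tilting toward −x) meet its +x bottom edge — so the leg tops tuck under the beam, the beam's underside is 700 mm above the floor, and the feet are 592 mm apart outside-to-outside with the beam centred between them. The two leg pairs are set in 96 mm from either end of the beam.


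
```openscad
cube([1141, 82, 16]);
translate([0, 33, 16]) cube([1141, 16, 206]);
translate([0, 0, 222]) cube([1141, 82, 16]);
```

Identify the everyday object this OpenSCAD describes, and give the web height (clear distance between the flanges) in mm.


An I-beam. The web height is 206 mm.

Two wide flanges with a thin centred web — an I-beam. Overall 238 mm minus two 16 mm flanges gives a web of 238 − 2·16 = 206 mm.


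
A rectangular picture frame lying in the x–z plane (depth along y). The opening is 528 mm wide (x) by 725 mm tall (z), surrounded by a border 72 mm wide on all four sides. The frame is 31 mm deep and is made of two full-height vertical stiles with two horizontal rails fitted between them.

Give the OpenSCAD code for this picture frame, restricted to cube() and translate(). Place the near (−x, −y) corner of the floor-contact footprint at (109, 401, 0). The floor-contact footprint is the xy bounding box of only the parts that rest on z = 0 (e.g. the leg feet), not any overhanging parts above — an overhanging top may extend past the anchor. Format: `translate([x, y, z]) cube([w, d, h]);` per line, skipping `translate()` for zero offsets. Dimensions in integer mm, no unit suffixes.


translate([109, 401, 0]) cube([72, 31, 869]);
translate([709, 401, 0]) cube([72, 31, 869]);
translate([181, 401, 0]) cube([528, 31, 72]);
translate([181, 401, 797]) cube([528, 31, 72]);


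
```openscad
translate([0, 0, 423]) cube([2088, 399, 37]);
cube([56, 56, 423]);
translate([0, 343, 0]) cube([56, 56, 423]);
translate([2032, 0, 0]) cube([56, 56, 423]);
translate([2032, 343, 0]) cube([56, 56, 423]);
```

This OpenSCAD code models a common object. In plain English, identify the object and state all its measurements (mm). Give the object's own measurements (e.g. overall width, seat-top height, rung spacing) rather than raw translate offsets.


A bench: a 2088×399 mm seat slab, 37 mm thick, top at z = 460 mm, on four 56×56 mm square legs flush with the seat corners and standing on z = 0.


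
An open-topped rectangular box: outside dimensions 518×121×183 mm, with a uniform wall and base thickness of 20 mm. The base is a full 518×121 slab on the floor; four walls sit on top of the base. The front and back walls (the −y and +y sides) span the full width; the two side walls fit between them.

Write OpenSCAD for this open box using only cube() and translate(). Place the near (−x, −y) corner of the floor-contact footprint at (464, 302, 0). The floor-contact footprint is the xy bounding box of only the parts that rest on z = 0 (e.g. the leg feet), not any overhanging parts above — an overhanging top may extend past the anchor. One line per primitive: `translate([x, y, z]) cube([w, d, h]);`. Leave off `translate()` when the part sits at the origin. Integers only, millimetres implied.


translate([464, 302, 0]) cube([518, 121, 20]);
translate([464, 302, 20]) cube([518, 20, 163]);
translate([464, 403, 20]) cube([518, 20, 163]);
translate([464, 322, 20]) cube([20, 81, 163]);
translate([962, 322, 20]) cube([20, 81, 163]);


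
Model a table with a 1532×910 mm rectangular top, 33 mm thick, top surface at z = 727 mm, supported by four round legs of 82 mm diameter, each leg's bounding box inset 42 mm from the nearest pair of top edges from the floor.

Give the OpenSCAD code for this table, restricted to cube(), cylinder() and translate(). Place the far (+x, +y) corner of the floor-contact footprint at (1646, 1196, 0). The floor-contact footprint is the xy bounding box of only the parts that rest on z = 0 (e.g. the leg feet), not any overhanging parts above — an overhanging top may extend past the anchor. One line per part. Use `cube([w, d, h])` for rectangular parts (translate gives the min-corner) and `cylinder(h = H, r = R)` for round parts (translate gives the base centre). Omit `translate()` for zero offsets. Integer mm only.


translate([156, 328, 694]) cube([1532, 910, 33]);
translate([239, 411, 0]) cylinder(h = 694, r = 41);
translate([1605, 411, 0]) cylinder(h = 694, r = 41);
translate([239, 1155, 0]) cylinder(h = 694, r = 41);
translate([1605, 1155, 0]) cylinder(h = 694, r = 41);


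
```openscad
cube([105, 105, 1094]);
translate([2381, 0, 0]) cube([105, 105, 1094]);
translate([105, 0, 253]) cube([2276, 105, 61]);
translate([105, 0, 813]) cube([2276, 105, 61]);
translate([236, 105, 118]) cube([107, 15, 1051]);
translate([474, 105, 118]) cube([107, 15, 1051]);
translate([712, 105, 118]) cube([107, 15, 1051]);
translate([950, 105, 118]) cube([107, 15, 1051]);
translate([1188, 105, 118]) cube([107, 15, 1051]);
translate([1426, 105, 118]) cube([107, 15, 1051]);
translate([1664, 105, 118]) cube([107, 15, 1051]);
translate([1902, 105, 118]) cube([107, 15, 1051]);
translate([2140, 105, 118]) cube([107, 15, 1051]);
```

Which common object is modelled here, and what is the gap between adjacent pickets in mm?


A fence section. The picket gap is 131 mm.

Two posts, two rails, 9 pickets — a fence section. Span 2276 mm holds 9 pickets of 107 mm with 10 equal gaps: ⌊(2276 − 9·107) / 10⌋ = 131 mm.


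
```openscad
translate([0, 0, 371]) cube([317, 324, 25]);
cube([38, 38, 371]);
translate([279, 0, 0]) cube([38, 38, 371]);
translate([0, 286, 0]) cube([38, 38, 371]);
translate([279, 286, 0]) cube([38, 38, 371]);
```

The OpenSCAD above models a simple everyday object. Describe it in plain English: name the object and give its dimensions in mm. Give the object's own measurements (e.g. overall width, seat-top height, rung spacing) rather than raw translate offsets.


A four-legged stool. The seat is a 317×324×25 mm slab whose top surface is at z = 396 mm; four square legs, each 38×38 mm in cross-section, run from the floor (z = 0) to the underside of the seat, each flush with a corner of the seat.


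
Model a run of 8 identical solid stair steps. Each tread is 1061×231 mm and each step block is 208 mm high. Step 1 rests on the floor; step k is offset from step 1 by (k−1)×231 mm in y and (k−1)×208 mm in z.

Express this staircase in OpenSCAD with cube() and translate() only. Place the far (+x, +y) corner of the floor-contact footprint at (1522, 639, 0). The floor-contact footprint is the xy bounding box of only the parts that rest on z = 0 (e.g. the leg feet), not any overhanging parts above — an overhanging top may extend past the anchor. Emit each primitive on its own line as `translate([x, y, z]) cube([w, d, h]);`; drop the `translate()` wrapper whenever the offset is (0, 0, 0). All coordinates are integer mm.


translate([461, 408, 0]) cube([1061, 231, 208]);
translate([461, 639, 208]) cube([1061, 231, 208]);
translate([461, 870, 416]) cube([1061, 231, 208]);
translate([461, 1101, 624]) cube([1061, 231, 208]);
translate([461, 1332, 832]) cube([1061, 231, 208]);
translate([461, 1563, 1040]) cube([1061, 231, 208]);
translate([461, 1794, 1248]) cube([1061, 231, 208]);
translate([461, 2025, 1456]) cube([1061, 231, 208]);


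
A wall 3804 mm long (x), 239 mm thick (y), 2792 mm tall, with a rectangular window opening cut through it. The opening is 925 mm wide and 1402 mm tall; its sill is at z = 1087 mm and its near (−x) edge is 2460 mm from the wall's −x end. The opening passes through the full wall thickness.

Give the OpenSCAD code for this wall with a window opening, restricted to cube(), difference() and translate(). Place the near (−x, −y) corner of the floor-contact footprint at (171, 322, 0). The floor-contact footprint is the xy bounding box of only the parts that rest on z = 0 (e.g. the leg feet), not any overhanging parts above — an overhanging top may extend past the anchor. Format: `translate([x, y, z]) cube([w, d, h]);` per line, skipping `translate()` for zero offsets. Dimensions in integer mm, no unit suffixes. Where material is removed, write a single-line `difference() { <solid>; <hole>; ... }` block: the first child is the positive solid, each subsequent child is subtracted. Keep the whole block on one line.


difference() { translate([171, 322, 0]) cube([3804, 239, 2792]); translate([2631, 322, 1087]) cube([925, 239, 1402]); }


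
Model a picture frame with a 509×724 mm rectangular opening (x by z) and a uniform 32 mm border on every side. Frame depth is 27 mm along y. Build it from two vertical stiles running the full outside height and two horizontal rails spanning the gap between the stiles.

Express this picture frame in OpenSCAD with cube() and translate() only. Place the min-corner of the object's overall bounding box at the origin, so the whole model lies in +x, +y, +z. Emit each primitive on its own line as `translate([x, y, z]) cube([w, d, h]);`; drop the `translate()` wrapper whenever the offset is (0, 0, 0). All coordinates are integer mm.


cube([32, 27, 788]);
translate([541, 0, 0]) cube([32, 27, 788]);
translate([32, 0, 0]) cube([509, 27, 32]);
translate([32, 0, 756]) cube([509, 27, 32]);


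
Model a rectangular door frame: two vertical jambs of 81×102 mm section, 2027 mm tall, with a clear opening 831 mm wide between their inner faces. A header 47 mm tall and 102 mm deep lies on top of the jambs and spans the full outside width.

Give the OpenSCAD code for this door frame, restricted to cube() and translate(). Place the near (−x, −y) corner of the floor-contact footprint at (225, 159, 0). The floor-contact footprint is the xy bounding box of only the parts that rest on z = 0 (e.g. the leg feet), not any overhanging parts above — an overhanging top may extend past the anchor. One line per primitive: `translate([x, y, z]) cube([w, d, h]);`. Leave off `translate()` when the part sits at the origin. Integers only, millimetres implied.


translate([225, 159, 0]) cube([81, 102, 2027]);
translate([1137, 159, 0]) cube([81, 102, 2027]);
translate([225, 159, 2027]) cube([993, 102, 47]);


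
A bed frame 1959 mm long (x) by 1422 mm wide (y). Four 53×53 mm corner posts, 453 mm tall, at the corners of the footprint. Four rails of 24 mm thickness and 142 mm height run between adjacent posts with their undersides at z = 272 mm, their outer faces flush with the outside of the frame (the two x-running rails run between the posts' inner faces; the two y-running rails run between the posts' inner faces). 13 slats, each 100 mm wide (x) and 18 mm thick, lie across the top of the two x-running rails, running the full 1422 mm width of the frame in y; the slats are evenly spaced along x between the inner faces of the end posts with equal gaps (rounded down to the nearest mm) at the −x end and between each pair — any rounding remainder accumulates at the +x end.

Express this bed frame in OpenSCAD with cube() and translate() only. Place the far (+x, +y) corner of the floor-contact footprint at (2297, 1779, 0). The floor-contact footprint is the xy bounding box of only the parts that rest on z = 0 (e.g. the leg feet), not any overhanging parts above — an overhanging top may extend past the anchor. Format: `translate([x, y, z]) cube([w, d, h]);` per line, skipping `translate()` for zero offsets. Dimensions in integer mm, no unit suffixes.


translate([338, 357, 0]) cube([53, 53, 453]);
translate([338, 1726, 0]) cube([53, 53, 453]);
translate([2244, 357, 0]) cube([53, 53, 453]);
translate([2244, 1726, 0]) cube([53, 53, 453]);
translate([391, 357, 272]) cube([1853, 24, 142]);
translate([391, 1755, 272]) cube([1853, 24, 142]);
translate([338, 410, 272]) cube([24, 1316, 142]);
translate([2273, 410, 272]) cube([24, 1316, 142]);
translate([430, 357, 414]) cube([100, 1422, 18]);
translate([569, 357, 414]) cube([100, 1422, 18]);
translate([708, 357, 414]) cube([100, 1422, 18]);
translate([847, 357, 414]) cube([100, 1422, 18]);
translate([986, 357, 414]) cube([100, 1422, 18]);
translate([1125, 357, 414]) cube([100, 1422, 18]);
translate([1264, 357, 414]) cube([100, 1422, 18]);
translate([1403, 357, 414]) cube([100, 1422, 18]);
translate([1542, 357, 414]) cube([100, 1422, 18]);
translate([1681, 357, 414]) cube([100, 1422, 18]);
translate([1820, 357, 414]) cube([100, 1422, 18]);
translate([1959, 357, 414]) cube([100, 1422, 18]);
translate([2098, 357, 414]) cube([100, 1422, 18]);


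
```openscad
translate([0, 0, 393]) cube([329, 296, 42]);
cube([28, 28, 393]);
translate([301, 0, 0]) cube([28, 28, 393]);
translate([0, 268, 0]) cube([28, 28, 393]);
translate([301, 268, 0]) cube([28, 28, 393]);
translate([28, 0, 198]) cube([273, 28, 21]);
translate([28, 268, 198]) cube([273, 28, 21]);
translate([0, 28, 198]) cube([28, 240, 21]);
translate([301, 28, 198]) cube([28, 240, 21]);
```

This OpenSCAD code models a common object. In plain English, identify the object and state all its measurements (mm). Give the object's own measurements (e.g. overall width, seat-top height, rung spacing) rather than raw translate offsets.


A four-legged stool. The seat is a 329×296×42 mm slab whose top surface is at z = 435 mm; four square legs, each 28×28 mm in cross-section, run from the floor (z = 0) to the underside of the seat, each flush with a corner of the seat. Four stretchers, 28 mm wide and 21 mm tall, connect adjacent legs with their undersides at z = 198 mm, each running between the inner faces of the legs it joins and aligned with the legs' outer faces on the other axis.


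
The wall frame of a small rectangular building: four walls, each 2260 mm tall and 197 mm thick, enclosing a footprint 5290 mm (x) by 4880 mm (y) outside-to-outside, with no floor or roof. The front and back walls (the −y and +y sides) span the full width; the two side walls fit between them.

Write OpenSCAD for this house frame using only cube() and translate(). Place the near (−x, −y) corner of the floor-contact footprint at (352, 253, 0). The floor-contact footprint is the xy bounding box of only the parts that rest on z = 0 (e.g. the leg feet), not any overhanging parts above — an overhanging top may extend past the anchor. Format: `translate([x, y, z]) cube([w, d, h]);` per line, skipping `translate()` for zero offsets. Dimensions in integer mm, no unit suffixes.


translate([352, 253, 0]) cube([5290, 197, 2260]);
translate([352, 4936, 0]) cube([5290, 197, 2260]);
translate([352, 450, 0]) cube([197, 4486, 2260]);
translate([5445, 450, 0]) cube([197, 4486, 2260]);


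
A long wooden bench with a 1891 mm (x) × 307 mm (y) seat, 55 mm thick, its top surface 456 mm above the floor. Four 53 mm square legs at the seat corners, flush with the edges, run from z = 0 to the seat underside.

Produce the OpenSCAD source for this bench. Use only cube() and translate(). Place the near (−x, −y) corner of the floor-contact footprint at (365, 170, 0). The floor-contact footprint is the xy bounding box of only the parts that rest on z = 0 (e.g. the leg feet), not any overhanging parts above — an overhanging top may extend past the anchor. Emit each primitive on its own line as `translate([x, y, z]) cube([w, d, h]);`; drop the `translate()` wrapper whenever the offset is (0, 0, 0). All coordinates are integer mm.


// leg_h = 456 − 55 = 401
translate([365, 170, 401]) cube([1891, 307, 55]);
translate([365, 170, 0]) cube([53, 53, 401]);
translate([365, 424, 0]) cube([53, 53, 401]);
translate([2203, 170, 0]) cube([53, 53, 401]);
translate([2203, 424, 0]) cube([53, 53, 401]);


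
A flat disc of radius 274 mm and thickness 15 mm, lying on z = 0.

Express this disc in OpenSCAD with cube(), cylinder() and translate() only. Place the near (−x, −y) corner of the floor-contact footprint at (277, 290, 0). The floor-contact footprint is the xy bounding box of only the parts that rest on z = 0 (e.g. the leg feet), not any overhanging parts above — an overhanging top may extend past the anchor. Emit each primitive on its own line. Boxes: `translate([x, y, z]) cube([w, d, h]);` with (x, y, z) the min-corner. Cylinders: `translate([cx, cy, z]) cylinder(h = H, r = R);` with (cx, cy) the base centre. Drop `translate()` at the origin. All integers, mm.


translate([551, 564, 0]) cylinder(h = 15, r = 274);


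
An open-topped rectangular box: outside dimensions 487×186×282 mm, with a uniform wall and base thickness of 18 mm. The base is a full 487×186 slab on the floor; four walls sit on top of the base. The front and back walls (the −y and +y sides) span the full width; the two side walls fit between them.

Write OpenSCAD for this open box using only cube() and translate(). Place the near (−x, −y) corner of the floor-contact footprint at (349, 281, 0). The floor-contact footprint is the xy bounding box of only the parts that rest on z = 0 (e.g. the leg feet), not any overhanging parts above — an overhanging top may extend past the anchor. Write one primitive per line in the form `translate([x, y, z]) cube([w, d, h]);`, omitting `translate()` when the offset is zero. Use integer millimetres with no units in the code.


translate([349, 281, 0]) cube([487, 186, 18]);
translate([349, 281, 18]) cube([487, 18, 264]);
translate([349, 449, 18]) cube([487, 18, 264]);
translate([349, 299, 18]) cube([18, 150, 264]);
translate([818, 299, 18]) cube([18, 150, 264]);


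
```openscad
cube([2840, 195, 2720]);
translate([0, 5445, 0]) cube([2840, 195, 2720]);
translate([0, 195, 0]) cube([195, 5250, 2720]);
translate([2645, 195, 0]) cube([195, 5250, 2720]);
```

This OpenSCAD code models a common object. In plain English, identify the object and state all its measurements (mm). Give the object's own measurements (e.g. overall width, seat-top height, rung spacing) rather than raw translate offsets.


The wall frame of a small rectangular building: four walls, each 2720 mm tall and 195 mm thick, enclosing a footprint 2840 mm (x) by 5640 mm (y) outside-to-outside, with no floor or roof. The front and back walls (the −y and +y sides) span the full width; the two side walls fit between them.


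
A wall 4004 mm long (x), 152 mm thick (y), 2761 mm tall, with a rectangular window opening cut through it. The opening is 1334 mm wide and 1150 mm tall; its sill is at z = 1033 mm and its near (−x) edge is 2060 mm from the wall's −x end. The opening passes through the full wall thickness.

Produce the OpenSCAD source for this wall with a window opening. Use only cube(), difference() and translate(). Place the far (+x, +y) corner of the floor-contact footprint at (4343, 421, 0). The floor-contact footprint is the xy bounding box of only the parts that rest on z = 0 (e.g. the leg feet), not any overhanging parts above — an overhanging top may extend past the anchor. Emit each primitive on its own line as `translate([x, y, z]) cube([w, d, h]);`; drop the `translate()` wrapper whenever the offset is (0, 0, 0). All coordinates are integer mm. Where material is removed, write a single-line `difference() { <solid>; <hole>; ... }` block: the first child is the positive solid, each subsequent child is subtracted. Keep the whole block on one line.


difference() { translate([339, 269, 0]) cube([4004, 152, 2761]); translate([2399, 269, 1033]) cube([1334, 152, 1150]); }


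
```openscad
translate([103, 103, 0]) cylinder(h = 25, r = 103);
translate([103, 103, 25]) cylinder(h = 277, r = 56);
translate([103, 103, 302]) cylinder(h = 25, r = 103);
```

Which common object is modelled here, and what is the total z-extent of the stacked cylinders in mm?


A spool. The overall height is 327 mm.

Three coaxial cylinders, large–small–large — a spool. Two 25 mm flanges and a 277 mm core give 25 + 277 + 25 = 327 mm.


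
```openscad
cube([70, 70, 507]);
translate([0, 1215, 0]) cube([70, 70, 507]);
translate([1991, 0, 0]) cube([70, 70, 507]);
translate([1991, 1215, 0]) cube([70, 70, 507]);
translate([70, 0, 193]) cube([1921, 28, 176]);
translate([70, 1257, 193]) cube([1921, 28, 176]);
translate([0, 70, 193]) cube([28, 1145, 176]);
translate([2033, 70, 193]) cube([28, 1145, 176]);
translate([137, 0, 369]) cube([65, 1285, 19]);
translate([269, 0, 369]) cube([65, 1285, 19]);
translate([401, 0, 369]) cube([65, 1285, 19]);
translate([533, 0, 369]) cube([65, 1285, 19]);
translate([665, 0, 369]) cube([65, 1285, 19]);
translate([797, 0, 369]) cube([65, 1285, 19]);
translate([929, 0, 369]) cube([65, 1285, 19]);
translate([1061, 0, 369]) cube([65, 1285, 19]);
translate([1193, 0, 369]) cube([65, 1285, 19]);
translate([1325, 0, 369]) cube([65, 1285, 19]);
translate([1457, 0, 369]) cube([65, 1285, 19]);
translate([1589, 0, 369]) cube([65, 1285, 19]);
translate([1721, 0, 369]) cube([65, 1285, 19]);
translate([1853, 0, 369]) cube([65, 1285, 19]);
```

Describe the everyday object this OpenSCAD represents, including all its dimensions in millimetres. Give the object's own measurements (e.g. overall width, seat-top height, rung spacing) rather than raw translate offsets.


A bed frame 2061 mm long (x) by 1285 mm wide (y). Four 70×70 mm corner posts, 507 mm tall, at the corners of the footprint. Four rails of 28 mm thickness and 176 mm height run between adjacent posts with their undersides at z = 193 mm, their outer faces flush with the outside of the frame (the two x-running rails run between the posts' inner faces; the two y-running rails run between the posts' inner faces). 14 slats, each 65 mm wide (x) and 19 mm thick, lie across the top of the two x-running rails, running the full 1285 mm width of the frame in y; along x they sit between the end posts with a 67 mm gap after the −x posts and between neighbouring slats, leaving 73 mm before the +x posts.


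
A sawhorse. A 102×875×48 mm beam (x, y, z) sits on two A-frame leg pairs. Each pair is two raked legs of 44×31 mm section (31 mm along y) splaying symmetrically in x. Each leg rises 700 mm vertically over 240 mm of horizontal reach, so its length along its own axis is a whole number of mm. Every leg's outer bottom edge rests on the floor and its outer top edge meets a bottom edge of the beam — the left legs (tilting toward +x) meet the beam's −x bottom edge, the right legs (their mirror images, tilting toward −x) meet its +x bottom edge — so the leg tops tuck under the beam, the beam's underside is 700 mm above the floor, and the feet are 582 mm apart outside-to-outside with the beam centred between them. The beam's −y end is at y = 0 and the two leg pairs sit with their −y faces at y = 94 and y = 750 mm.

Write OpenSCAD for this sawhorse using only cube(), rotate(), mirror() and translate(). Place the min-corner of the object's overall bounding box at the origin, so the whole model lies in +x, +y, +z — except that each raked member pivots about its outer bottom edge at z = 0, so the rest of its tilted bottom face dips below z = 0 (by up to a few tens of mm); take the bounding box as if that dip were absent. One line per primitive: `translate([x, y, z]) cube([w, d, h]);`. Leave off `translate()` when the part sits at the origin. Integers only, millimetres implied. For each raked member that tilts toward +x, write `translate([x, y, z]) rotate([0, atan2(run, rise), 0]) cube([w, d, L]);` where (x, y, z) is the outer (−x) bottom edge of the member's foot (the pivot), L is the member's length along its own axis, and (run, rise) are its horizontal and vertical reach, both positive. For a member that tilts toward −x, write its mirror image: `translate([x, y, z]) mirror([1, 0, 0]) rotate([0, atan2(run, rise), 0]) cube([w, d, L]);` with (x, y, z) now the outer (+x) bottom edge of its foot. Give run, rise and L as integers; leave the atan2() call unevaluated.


translate([240, 0, 700]) cube([102, 875, 48]);
translate([0, 94, 0]) rotate([0, atan2(240, 700), 0]) cube([44, 31, 740]);
translate([582, 94, 0]) mirror([1, 0, 0]) rotate([0, atan2(240, 700), 0]) cube([44, 31, 740]);
translate([0, 750, 0]) rotate([0, atan2(240, 700), 0]) cube([44, 31, 740]);
translate([582, 750, 0]) mirror([1, 0, 0]) rotate([0, atan2(240, 700), 0]) cube([44, 31, 740]);
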